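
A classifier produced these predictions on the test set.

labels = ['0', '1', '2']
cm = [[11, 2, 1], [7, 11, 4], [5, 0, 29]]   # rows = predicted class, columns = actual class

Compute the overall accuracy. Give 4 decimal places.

0.7286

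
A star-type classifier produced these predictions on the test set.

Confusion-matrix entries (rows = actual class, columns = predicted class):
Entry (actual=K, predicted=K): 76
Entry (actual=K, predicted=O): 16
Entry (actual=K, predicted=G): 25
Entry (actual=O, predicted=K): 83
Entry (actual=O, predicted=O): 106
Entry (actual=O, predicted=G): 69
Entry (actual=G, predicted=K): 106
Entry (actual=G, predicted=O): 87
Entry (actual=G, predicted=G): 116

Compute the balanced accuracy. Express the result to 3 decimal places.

0.479

Balanced accuracy = mean of per-class recall.
  K: recall = 76/117 = 0.6496
  O: recall = 106/258 = 0.4109
  G: recall = 116/309 = 0.3754
Mean = (0.6496 + 0.4109 + 0.3754) / 3 = 0.479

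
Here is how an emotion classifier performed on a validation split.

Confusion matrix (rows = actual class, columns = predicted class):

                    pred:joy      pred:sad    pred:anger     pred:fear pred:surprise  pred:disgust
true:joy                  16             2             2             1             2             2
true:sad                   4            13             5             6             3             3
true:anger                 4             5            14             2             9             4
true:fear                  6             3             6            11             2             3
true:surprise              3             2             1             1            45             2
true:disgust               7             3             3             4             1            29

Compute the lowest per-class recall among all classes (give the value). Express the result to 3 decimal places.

Per-class recall (TP/(TP+FN)):
  joy: TP=16, FN=2+2+1+2+2=9 → 16/25 = 0.6400
  sad: TP=13, FN=4+5+6+3+3=21 → 13/34 = 0.3824
  anger: TP=14, FN=4+5+2+9+4=24 → 14/38 = 0.3684
  fear: TP=11, FN=6+3+6+2+3=20 → 11/31 = 0.3548
  surprise: TP=45, FN=3+2+1+1+2=9 → 45/54 = 0.8333
  disgust: TP=29, FN=7+3+3+4+1=18 → 29/47 = 0.6170
Lowest is class 'fear' with recall = 0.355.

0.355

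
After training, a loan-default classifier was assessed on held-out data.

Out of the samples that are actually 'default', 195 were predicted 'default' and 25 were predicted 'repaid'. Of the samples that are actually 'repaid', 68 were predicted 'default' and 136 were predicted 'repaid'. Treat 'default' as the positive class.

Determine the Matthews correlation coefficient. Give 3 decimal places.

0.569

MCC = (TP·TN − FP·FN) / √((TP+FP)(TP+FN)(TN+FP)(TN+FN))
Numerator = 195·136 − 68·25 = 24820
Denominator = √(263·220·204·161) = √1900353840 = 43593.0481
MCC = 24820 / 43593.0481 = 0.569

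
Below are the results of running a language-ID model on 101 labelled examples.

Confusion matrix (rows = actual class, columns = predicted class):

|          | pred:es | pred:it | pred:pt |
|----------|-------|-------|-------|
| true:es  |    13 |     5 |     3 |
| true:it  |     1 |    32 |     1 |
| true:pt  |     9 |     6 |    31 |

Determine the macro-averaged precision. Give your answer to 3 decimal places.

Per-class precision (TP/(TP+FP)):
  es: TP=13, FP=1+9=10 → 13/23 = 0.5652
  it: TP=32, FP=5+6=11 → 32/43 = 0.7442
  pt: TP=31, FP=3+1=4 → 31/35 = 0.8857
Macro-precision = mean = (0.5652 + 0.7442 + 0.8857) / 3 = 0.732

0.732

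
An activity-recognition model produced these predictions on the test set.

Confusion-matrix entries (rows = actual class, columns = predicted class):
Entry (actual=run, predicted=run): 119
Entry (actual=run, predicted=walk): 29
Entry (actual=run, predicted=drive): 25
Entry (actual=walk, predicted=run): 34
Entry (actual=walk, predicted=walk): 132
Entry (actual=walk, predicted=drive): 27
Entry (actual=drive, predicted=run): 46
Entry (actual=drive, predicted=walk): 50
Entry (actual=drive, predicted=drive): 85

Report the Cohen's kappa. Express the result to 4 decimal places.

0.4208

Observed agreement pₒ = trace/N = 336/547 = 0.61426
Expected agreement pₑ = Σ (rowᵢ·colᵢ)/N² = (173·199 + 193·211 + 181·137)/547² = 0.33404
κ = (pₒ − pₑ)/(1 − pₑ) = (0.61426 − 0.33404)/(1 − 0.33404) = 0.4208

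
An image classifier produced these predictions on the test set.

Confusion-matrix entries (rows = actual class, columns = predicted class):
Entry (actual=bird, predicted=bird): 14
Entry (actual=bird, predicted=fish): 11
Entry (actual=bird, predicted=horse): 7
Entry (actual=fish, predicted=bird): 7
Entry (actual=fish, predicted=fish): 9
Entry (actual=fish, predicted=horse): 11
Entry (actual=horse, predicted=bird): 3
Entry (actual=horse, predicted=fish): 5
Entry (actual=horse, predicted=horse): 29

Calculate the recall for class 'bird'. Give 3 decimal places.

Treat 'bird' as positive and all other classes as negative.
recall = TP/(TP+FN).
bird: TP=14, FN=11+7=18 → 14/32 = 0.4375

0.438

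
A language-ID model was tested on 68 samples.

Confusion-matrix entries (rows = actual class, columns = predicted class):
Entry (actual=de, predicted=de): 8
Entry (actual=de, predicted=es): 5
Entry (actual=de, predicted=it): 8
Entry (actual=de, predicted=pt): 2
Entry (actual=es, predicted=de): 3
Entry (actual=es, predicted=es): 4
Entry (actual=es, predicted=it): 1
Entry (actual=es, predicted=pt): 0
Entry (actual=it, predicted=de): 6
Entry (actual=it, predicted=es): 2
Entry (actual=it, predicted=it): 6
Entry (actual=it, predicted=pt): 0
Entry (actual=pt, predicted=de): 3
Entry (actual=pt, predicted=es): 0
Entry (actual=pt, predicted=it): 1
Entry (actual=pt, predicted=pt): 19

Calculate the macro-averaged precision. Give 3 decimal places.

0.511

Per-class precision (TP/(TP+FP)):
  de: TP=8, FP=3+6+3=12 → 8/20 = 0.4000
  es: TP=4, FP=5+2+0=7 → 4/11 = 0.3636
  it: TP=6, FP=8+1+1=10 → 6/16 = 0.3750
  pt: TP=19, FP=2+0+0=2 → 19/21 = 0.9048
Macro-precision = mean = (0.4000 + 0.3636 + 0.3750 + 0.9048) / 4 = 0.511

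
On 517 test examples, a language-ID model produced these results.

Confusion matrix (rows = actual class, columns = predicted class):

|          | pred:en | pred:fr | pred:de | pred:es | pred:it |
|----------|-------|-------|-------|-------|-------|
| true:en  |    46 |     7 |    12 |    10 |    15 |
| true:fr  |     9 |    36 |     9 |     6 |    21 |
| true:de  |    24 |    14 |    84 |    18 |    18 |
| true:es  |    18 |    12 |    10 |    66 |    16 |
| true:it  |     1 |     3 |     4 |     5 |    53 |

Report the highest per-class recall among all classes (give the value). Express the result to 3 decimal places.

0.803

Per-class recall (TP/(TP+FN)):
  en: TP=46, FN=7+12+10+15=44 → 46/90 = 0.5111
  fr: TP=36, FN=9+9+6+21=45 → 36/81 = 0.4444
  de: TP=84, FN=24+14+18+18=74 → 84/158 = 0.5316
  es: TP=66, FN=18+12+10+16=56 → 66/122 = 0.5410
  it: TP=53, FN=1+3+4+5=13 → 53/66 = 0.8030
Highest is class 'it' with recall = 0.803.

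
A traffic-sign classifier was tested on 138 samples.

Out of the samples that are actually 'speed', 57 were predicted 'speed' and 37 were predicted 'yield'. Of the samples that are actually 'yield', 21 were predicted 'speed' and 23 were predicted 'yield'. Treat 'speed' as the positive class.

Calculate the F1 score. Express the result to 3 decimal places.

Precision = TP/(TP+FP) = 57/78 = 0.7308
Recall = TP/(TP+FN) = 57/94 = 0.6064
F1 = 2·TP/(2·TP+FP+FN) = 114/172 = 0.663

0.663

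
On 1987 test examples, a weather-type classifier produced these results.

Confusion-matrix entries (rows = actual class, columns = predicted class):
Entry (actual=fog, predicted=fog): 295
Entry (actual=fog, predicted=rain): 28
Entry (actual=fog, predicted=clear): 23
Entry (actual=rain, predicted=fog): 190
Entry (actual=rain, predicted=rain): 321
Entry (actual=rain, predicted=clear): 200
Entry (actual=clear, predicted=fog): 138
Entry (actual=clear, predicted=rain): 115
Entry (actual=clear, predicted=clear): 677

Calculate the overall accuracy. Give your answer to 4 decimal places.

0.6507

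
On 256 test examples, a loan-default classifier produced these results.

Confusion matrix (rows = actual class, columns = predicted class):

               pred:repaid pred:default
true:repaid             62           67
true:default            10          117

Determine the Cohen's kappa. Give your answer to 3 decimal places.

0.400

Observed agreement pₒ = trace/N = 179/256 = 0.6992
Expected agreement pₑ = Σ (rowᵢ·colᵢ)/N² = (129·72 + 127·184)/256² = 0.4983
κ = (pₒ − pₑ)/(1 − pₑ) = (0.6992 − 0.4983)/(1 − 0.4983) = 0.400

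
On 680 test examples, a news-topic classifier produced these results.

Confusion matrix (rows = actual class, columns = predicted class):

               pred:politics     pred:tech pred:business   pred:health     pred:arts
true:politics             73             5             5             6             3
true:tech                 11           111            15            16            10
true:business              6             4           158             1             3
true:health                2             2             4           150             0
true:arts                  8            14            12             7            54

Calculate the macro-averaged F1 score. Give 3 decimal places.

0.782

Per-class F1 score (2·TP/(2·TP+FP+FN)):
  politics: TP=73, FP=11+6+2+8=27, FN=5+5+6+3=19 → 146/192 = 0.7604
  tech: TP=111, FP=5+4+2+14=25, FN=11+15+16+10=52 → 222/299 = 0.7425
  business: TP=158, FP=5+15+4+12=36, FN=6+4+1+3=14 → 316/366 = 0.8634
  health: TP=150, FP=6+16+1+7=30, FN=2+2+4+0=8 → 300/338 = 0.8876
  arts: TP=54, FP=3+10+3+0=16, FN=8+14+12+7=41 → 108/165 = 0.6545
Macro-F1 score = mean = (0.7604 + 0.7425 + 0.8634 + 0.8876 + 0.6545) / 5 = 0.782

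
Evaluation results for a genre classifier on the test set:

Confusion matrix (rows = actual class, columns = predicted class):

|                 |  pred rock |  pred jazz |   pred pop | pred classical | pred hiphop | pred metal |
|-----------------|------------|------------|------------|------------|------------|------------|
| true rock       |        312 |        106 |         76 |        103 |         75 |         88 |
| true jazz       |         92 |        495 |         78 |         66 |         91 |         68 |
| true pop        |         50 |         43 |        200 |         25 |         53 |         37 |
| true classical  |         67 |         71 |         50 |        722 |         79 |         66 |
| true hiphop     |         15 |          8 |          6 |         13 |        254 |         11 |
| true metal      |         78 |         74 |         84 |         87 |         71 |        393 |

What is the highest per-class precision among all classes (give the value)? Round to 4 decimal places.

Per-class precision (TP/(TP+FP)):
  rock: TP=312, FP=92+50+67+15+78=302 → 312/614 = 0.50814
  jazz: TP=495, FP=106+43+71+8+74=302 → 495/797 = 0.62108
  pop: TP=200, FP=76+78+50+6+84=294 → 200/494 = 0.40486
  classical: TP=722, FP=103+66+25+13+87=294 → 722/1016 = 0.71063
  hiphop: TP=254, FP=75+91+53+79+71=369 → 254/623 = 0.40770
  metal: TP=393, FP=88+68+37+66+11=270 → 393/663 = 0.59276
Highest is class 'classical' with precision = 0.7106.

0.7106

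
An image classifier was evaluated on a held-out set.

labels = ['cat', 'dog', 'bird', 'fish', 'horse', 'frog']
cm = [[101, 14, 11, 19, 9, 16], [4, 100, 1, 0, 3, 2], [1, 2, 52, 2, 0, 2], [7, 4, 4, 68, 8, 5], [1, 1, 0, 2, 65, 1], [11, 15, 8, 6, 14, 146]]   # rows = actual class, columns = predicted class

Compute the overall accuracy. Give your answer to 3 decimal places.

Accuracy = trace / total = (101+100+52+68+65+146=532) / 705 = 532/705 = 0.755

0.755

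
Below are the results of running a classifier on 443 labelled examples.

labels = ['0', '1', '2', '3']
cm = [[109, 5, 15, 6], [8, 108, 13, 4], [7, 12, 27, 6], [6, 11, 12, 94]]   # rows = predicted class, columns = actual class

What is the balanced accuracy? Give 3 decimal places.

0.723

Balanced accuracy = mean of per-class recall.
  0: recall = 109/130 = 0.8385
  1: recall = 108/136 = 0.7941
  2: recall = 27/67 = 0.4030
  3: recall = 94/110 = 0.8545
Mean = (0.8385 + 0.7941 + 0.4030 + 0.8545) / 4 = 0.723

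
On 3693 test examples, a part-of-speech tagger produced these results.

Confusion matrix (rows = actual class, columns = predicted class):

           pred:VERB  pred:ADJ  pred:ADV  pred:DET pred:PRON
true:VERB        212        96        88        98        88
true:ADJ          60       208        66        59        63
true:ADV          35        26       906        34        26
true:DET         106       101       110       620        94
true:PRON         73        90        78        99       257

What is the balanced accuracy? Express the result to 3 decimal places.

0.547

Balanced accuracy = mean of per-class recall.
  VERB: recall = 212/582 = 0.3643
  ADJ: recall = 208/456 = 0.4561
  ADV: recall = 906/1027 = 0.8822
  DET: recall = 620/1031 = 0.6014
  PRON: recall = 257/597 = 0.4305
Mean = (0.3643 + 0.4561 + 0.8822 + 0.6014 + 0.4305) / 5 = 0.547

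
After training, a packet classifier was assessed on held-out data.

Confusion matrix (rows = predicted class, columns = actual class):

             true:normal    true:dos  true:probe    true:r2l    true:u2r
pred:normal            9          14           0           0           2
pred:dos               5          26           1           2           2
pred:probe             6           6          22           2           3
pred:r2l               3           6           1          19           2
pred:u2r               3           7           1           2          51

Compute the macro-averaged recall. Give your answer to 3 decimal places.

0.655

Per-class recall (TP/(TP+FN)):
  normal: TP=9, FN=5+6+3+3=17 → 9/26 = 0.3462
  dos: TP=26, FN=14+6+6+7=33 → 26/59 = 0.4407
  probe: TP=22, FN=0+1+1+1=3 → 22/25 = 0.8800
  r2l: TP=19, FN=0+2+2+2=6 → 19/25 = 0.7600
  u2r: TP=51, FN=2+2+3+2=9 → 51/60 = 0.8500
Macro-recall = mean = (0.3462 + 0.4407 + 0.8800 + 0.7600 + 0.8500) / 5 = 0.655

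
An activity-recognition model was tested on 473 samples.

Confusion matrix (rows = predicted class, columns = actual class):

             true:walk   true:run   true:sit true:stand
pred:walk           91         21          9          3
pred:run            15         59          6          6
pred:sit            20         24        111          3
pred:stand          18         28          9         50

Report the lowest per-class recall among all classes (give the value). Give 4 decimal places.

0.4470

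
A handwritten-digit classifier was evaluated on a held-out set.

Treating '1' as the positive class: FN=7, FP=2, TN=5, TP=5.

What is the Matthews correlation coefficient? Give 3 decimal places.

MCC = (TP·TN − FP·FN) / √((TP+FP)(TP+FN)(TN+FP)(TN+FN))
Numerator = 5·5 − 2·7 = 11
Denominator = √(7·12·7·12) = √7056 = 84.0000
MCC = 11 / 84.0000 = 0.131

0.131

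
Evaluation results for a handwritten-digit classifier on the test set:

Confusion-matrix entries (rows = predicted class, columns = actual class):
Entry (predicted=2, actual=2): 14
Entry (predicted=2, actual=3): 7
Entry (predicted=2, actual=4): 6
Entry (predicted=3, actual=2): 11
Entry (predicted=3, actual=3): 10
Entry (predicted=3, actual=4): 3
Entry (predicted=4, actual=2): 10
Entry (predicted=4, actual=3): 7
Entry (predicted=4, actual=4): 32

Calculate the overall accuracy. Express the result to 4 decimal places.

0.5600

Accuracy = trace / total = (14+10+32=56) / 100 = 56/100 = 0.5600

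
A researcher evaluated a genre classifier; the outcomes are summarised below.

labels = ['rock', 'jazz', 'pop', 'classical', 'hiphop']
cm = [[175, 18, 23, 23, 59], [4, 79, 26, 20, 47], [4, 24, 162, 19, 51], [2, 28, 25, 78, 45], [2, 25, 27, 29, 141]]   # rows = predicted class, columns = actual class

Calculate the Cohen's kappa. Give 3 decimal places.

Observed agreement pₒ = trace/N = 635/1136 = 0.5590
Expected agreement pₑ = Σ (rowᵢ·colᵢ)/N² = (187·298 + 174·176 + 263·260 + 169·178 + 343·224)/1136² = 0.2027
κ = (pₒ − pₑ)/(1 − pₑ) = (0.5590 − 0.2027)/(1 − 0.2027) = 0.447

0.447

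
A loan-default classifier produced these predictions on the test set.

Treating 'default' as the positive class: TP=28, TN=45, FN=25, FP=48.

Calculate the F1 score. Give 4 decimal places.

0.4341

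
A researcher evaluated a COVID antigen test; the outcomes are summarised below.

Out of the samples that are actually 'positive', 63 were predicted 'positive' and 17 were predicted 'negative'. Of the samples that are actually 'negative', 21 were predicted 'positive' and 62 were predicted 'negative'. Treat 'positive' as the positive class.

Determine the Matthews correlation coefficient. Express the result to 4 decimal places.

MCC = (TP·TN − FP·FN) / √((TP+FP)(TP+FN)(TN+FP)(TN+FN))
Numerator = 63·62 − 21·17 = 3549
Denominator = √(84·80·83·79) = √44063040 = 6637.9997
MCC = 3549 / 6637.9997 = 0.5346

0.5346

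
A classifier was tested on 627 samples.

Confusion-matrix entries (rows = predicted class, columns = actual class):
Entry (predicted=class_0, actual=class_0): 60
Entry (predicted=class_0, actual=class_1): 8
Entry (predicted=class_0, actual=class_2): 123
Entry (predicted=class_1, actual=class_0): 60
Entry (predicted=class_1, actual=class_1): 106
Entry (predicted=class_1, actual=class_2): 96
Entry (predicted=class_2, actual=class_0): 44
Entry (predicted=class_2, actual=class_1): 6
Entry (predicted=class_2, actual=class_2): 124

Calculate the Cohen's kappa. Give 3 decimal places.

Observed agreement pₒ = trace/N = 290/627 = 0.4625
Expected agreement pₑ = Σ (rowᵢ·colᵢ)/N² = (164·191 + 120·262 + 343·174)/627² = 0.3115
κ = (pₒ − pₑ)/(1 − pₑ) = (0.4625 − 0.3115)/(1 − 0.3115) = 0.219

0.219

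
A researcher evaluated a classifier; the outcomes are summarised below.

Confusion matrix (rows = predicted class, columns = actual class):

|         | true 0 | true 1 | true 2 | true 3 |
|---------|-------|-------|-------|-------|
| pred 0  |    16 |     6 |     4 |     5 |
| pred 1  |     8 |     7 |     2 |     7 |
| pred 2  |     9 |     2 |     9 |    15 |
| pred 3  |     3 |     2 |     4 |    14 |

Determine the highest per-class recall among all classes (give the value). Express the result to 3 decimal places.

0.474

Per-class recall (TP/(TP+FN)):
  0: TP=16, FN=8+9+3=20 → 16/36 = 0.4444
  1: TP=7, FN=6+2+2=10 → 7/17 = 0.4118
  2: TP=9, FN=4+2+4=10 → 9/19 = 0.4737
  3: TP=14, FN=5+7+15=27 → 14/41 = 0.3415
Highest is class '2' with recall = 0.474.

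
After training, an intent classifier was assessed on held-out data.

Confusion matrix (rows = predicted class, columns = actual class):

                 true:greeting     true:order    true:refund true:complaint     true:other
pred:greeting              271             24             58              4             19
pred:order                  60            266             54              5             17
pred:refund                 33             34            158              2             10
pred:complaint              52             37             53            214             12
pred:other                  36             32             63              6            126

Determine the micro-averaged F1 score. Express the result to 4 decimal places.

0.6288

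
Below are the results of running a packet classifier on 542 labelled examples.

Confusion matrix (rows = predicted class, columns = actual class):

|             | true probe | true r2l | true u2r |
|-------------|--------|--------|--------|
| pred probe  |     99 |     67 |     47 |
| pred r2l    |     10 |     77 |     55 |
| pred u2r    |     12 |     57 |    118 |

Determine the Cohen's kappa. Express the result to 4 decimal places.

0.3222

Observed agreement pₒ = trace/N = 294/542 = 0.54244
Expected agreement pₑ = Σ (rowᵢ·colᵢ)/N² = (121·213 + 201·142 + 220·187)/542² = 0.32494
κ = (pₒ − pₑ)/(1 − pₑ) = (0.54244 − 0.32494)/(1 − 0.32494) = 0.3222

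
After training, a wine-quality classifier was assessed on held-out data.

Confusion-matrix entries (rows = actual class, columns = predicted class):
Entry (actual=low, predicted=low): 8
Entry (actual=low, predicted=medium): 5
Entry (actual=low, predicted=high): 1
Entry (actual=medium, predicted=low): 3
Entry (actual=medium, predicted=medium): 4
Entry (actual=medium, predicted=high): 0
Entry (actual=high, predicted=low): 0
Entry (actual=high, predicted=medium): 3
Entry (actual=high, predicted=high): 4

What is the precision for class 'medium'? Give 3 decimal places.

0.333

precision = TP/(TP+FP).
medium: TP=4, FP=5+3=8 → 4/12 = 0.3333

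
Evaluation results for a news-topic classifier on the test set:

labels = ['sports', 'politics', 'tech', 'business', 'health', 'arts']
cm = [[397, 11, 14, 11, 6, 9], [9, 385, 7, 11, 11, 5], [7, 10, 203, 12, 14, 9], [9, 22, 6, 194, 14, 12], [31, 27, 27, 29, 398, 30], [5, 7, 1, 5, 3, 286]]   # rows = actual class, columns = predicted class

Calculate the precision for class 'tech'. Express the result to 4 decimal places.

0.7868

Take TP from the diagonal, FP from the rest of the 'tech' prediction marginal, FN from the rest of the 'tech' actual marginal.
precision = TP/(TP+FP).
tech: TP=203, FP=14+7+6+27+1=55 → 203/258 = 0.78682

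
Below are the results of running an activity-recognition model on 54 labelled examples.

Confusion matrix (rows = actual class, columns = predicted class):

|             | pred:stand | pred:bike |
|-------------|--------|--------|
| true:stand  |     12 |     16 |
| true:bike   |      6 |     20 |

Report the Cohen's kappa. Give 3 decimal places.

0.195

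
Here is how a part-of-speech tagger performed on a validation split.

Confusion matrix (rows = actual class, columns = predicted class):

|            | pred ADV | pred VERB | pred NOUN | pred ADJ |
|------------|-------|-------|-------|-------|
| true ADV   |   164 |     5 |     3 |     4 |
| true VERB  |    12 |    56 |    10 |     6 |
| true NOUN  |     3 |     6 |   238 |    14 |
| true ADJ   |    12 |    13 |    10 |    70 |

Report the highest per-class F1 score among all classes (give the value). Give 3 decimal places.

0.912

Per-class F1 score (2·TP/(2·TP+FP+FN)):
  ADV: TP=164, FP=12+3+12=27, FN=5+3+4=12 → 328/367 = 0.8937
  VERB: TP=56, FP=5+6+13=24, FN=12+10+6=28 → 112/164 = 0.6829
  NOUN: TP=238, FP=3+10+10=23, FN=3+6+14=23 → 476/522 = 0.9119
  ADJ: TP=70, FP=4+6+14=24, FN=12+13+10=35 → 140/199 = 0.7035
Highest is class 'NOUN' with F1 score = 0.912.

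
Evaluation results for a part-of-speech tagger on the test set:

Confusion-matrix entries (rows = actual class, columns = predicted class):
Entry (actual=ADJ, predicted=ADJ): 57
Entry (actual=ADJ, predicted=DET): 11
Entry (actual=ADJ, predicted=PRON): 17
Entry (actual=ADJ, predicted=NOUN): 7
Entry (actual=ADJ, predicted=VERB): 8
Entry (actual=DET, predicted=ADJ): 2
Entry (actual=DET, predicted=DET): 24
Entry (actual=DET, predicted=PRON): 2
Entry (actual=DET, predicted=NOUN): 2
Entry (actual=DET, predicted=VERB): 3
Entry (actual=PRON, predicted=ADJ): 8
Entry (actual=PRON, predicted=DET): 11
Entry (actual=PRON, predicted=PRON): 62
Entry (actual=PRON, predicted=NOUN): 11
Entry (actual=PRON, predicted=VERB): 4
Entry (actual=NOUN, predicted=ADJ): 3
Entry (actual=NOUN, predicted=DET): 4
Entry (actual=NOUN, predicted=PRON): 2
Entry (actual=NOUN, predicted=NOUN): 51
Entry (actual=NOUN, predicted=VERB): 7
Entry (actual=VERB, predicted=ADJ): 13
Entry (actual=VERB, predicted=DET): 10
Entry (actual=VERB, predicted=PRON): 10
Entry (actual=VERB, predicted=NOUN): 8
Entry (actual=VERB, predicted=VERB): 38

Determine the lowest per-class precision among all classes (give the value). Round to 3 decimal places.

0.400

Per-class precision (TP/(TP+FP)):
  ADJ: TP=57, FP=2+8+3+13=26 → 57/83 = 0.6867
  DET: TP=24, FP=11+11+4+10=36 → 24/60 = 0.4000
  PRON: TP=62, FP=17+2+2+10=31 → 62/93 = 0.6667
  NOUN: TP=51, FP=7+2+11+8=28 → 51/79 = 0.6456
  VERB: TP=38, FP=8+3+4+7=22 → 38/60 = 0.6333
Lowest is class 'DET' with precision = 0.400.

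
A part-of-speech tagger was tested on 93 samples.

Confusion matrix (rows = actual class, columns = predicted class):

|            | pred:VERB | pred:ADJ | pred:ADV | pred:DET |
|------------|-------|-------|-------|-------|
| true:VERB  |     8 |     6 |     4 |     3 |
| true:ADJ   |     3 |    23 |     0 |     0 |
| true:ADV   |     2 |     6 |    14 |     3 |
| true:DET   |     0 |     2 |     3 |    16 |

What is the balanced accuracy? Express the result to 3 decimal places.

Balanced accuracy = mean of per-class recall.
  VERB: recall = 8/21 = 0.3810
  ADJ: recall = 23/26 = 0.8846
  ADV: recall = 14/25 = 0.5600
  DET: recall = 16/21 = 0.7619
Mean = (0.3810 + 0.8846 + 0.5600 + 0.7619) / 4 = 0.647

0.647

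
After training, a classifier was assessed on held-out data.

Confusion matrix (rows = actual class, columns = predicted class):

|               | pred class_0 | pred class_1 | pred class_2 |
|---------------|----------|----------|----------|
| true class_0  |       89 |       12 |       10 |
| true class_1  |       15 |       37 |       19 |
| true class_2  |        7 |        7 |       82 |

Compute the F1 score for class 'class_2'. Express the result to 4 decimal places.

F1 score = 2·TP/(2·TP+FP+FN).
class_2: TP=82, FP=10+19=29, FN=7+7=14 → 164/207 = 0.79227

0.7923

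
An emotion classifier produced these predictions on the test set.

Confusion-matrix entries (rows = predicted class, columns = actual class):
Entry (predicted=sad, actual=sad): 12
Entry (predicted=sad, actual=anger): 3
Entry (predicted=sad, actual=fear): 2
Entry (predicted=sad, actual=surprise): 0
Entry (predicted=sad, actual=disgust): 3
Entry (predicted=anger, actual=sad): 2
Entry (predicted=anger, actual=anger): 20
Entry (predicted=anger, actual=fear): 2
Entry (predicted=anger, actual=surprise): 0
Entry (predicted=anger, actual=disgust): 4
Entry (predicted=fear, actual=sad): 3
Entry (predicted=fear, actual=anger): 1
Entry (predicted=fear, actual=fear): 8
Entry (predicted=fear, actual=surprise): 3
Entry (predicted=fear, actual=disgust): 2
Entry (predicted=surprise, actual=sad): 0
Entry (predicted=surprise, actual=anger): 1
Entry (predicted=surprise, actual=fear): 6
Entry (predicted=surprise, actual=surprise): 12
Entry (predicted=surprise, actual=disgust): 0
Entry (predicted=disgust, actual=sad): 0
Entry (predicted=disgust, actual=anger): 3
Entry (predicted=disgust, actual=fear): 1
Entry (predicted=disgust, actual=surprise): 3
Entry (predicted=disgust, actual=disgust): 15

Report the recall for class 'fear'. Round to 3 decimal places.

0.421

Treat 'fear' as positive and all other classes as negative.
recall = TP/(TP+FN).
fear: TP=8, FN=2+2+6+1=11 → 8/19 = 0.4211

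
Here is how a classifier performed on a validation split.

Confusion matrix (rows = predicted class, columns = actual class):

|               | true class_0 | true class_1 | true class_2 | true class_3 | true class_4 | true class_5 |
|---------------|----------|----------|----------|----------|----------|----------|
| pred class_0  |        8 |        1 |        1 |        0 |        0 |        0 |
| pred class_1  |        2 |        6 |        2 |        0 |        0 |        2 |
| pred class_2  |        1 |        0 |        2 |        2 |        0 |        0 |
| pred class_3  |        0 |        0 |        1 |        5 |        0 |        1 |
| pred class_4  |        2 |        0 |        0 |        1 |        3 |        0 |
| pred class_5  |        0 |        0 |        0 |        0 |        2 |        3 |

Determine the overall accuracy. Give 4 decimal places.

0.6000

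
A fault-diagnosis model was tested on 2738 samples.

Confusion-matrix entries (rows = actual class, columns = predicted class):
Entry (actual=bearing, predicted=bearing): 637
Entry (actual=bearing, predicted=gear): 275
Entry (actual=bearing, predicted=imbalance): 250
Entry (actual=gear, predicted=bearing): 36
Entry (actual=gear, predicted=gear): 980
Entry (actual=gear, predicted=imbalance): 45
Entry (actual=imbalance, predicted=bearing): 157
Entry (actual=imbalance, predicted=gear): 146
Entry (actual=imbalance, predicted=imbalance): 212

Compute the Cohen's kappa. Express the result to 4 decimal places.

0.4798

Observed agreement pₒ = trace/N = 1829/2738 = 0.66801
Expected agreement pₑ = Σ (rowᵢ·colᵢ)/N² = (1162·830 + 1061·1401 + 515·507)/2738² = 0.36177
κ = (pₒ − pₑ)/(1 − pₑ) = (0.66801 − 0.36177)/(1 − 0.36177) = 0.4798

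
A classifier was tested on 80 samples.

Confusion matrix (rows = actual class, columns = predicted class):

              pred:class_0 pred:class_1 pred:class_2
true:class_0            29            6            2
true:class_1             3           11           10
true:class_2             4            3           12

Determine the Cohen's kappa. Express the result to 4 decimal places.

0.4579

Observed agreement pₒ = trace/N = 52/80 = 0.65000
Expected agreement pₑ = Σ (rowᵢ·colᵢ)/N² = (37·36 + 24·20 + 19·24)/80² = 0.35438
κ = (pₒ − pₑ)/(1 − pₑ) = (0.65000 − 0.35438)/(1 − 0.35438) = 0.4579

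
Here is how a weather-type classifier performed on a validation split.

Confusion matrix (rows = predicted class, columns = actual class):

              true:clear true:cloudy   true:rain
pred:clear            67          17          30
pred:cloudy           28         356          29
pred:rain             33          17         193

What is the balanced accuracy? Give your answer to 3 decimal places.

0.734

Balanced accuracy = mean of per-class recall.
  clear: recall = 67/128 = 0.5234
  cloudy: recall = 356/390 = 0.9128
  rain: recall = 193/252 = 0.7659
Mean = (0.5234 + 0.9128 + 0.7659) / 3 = 0.734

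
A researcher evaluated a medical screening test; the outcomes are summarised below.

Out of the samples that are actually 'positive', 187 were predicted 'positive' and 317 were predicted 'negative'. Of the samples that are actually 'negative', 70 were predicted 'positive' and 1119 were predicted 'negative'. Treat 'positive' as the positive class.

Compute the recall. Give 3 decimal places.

0.371

Recall = TP/(TP+FN) = 187/(187+317) = 187/504 = 0.371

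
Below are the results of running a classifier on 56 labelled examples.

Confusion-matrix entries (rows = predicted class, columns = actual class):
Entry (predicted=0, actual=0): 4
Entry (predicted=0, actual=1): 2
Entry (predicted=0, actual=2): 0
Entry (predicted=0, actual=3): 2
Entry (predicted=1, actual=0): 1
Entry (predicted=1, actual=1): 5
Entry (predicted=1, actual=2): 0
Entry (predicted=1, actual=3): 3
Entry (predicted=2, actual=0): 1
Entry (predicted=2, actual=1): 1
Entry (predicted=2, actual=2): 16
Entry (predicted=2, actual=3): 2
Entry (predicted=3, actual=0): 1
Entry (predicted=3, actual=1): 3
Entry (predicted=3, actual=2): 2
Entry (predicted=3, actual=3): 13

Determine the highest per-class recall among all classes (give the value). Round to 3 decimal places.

Per-class recall (TP/(TP+FN)):
  0: TP=4, FN=1+1+1=3 → 4/7 = 0.5714
  1: TP=5, FN=2+1+3=6 → 5/11 = 0.4545
  2: TP=16, FN=0+0+2=2 → 16/18 = 0.8889
  3: TP=13, FN=2+3+2=7 → 13/20 = 0.6500
Highest is class '2' with recall = 0.889.

0.889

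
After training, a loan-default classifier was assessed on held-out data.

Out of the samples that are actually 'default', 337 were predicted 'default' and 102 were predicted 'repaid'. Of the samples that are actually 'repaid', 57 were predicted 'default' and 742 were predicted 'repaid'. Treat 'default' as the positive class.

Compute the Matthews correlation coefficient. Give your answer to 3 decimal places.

MCC = (TP·TN − FP·FN) / √((TP+FP)(TP+FN)(TN+FP)(TN+FN))
Numerator = 337·742 − 57·102 = 244240
Denominator = √(394·439·799·844) = √116640659896 = 341526.9534
MCC = 244240 / 341526.9534 = 0.715

0.715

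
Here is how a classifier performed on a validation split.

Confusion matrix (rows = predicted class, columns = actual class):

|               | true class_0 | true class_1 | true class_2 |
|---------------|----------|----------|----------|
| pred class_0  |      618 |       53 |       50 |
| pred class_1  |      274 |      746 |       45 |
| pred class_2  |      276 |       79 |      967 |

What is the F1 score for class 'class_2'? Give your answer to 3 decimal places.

One-vs-rest for 'class_2': TP = diagonal; FP = other classes predicted 'class_2'; FN = 'class_2' predicted as other.
F1 score = 2·TP/(2·TP+FP+FN).
class_2: TP=967, FP=276+79=355, FN=50+45=95 → 1934/2384 = 0.8112

0.811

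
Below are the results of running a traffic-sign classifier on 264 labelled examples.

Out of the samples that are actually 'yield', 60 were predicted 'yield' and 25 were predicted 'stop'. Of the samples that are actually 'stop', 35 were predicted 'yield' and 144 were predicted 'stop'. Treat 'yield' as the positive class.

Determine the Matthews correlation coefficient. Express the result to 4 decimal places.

0.4968

MCC = (TP·TN − FP·FN) / √((TP+FP)(TP+FN)(TN+FP)(TN+FN))
Numerator = 60·144 − 35·25 = 7765
Denominator = √(95·85·179·169) = √244276825 = 15629.3578
MCC = 7765 / 15629.3578 = 0.4968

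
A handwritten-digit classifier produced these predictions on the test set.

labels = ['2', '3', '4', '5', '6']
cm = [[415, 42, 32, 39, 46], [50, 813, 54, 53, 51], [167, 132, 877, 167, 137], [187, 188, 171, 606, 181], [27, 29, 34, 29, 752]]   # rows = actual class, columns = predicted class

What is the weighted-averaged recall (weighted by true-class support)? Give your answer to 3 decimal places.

Per-class recall (TP/(TP+FN)):
  2: TP=415, FN=42+32+39+46=159 → 415/574 = 0.7230
  3: TP=813, FN=50+54+53+51=208 → 813/1021 = 0.7963
  4: TP=877, FN=167+132+167+137=603 → 877/1480 = 0.5926
  5: TP=606, FN=187+188+171+181=727 → 606/1333 = 0.4546
  6: TP=752, FN=27+29+34+29=119 → 752/871 = 0.8634
Weighted-recall = Σ (supportᵢ/N)·recallᵢ with N=5279: (574/5279)·0.7230 + (1021/5279)·0.7963 + (1480/5279)·0.5926 + (1333/5279)·0.4546 + (871/5279)·0.8634 = 0.656

0.656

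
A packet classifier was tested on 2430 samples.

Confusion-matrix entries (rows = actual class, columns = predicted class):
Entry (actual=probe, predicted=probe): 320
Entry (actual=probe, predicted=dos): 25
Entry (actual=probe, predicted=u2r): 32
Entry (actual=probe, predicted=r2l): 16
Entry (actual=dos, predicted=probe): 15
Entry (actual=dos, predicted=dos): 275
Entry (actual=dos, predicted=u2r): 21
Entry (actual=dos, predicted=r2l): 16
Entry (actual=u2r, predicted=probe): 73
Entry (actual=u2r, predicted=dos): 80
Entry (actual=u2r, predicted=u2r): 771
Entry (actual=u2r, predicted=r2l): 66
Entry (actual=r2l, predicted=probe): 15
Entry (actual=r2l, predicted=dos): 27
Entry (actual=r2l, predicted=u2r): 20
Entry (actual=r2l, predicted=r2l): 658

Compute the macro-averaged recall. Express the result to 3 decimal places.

Per-class recall (TP/(TP+FN)):
  probe: TP=320, FN=25+32+16=73 → 320/393 = 0.8142
  dos: TP=275, FN=15+21+16=52 → 275/327 = 0.8410
  u2r: TP=771, FN=73+80+66=219 → 771/990 = 0.7788
  r2l: TP=658, FN=15+27+20=62 → 658/720 = 0.9139
Macro-recall = mean = (0.8142 + 0.8410 + 0.7788 + 0.9139) / 4 = 0.837

0.837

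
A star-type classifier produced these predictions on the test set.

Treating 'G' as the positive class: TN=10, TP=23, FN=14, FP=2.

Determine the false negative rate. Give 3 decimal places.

FNR = FN/(FN+TP) = 14/(14+23) = 0.378

0.378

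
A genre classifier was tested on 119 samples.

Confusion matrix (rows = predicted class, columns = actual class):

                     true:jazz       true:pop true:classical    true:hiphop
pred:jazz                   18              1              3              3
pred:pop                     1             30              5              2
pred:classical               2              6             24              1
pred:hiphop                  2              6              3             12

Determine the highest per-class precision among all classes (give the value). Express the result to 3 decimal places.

0.789

Per-class precision (TP/(TP+FP)):
  jazz: TP=18, FP=1+3+3=7 → 18/25 = 0.7200
  pop: TP=30, FP=1+5+2=8 → 30/38 = 0.7895
  classical: TP=24, FP=2+6+1=9 → 24/33 = 0.7273
  hiphop: TP=12, FP=2+6+3=11 → 12/23 = 0.5217
Highest is class 'pop' with precision = 0.789.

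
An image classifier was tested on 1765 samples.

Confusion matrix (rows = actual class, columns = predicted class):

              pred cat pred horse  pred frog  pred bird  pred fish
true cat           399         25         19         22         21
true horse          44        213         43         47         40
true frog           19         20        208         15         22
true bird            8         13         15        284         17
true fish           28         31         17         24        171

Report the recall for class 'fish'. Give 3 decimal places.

0.631

Take TP from the diagonal, FP from the rest of the 'fish' prediction marginal, FN from the rest of the 'fish' actual marginal.
recall = TP/(TP+FN).
fish: TP=171, FN=28+31+17+24=100 → 171/271 = 0.6310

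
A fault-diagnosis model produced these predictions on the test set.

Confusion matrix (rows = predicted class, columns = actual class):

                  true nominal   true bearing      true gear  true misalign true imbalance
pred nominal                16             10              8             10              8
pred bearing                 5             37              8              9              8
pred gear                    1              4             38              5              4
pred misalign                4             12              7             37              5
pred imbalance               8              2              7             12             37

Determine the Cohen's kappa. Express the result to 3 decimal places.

0.431

Observed agreement pₒ = trace/N = 165/302 = 0.5464
Expected agreement pₑ = Σ (rowᵢ·colᵢ)/N² = (34·52 + 65·67 + 68·52 + 73·65 + 62·66)/302² = 0.2028
κ = (pₒ − pₑ)/(1 − pₑ) = (0.5464 − 0.2028)/(1 − 0.2028) = 0.431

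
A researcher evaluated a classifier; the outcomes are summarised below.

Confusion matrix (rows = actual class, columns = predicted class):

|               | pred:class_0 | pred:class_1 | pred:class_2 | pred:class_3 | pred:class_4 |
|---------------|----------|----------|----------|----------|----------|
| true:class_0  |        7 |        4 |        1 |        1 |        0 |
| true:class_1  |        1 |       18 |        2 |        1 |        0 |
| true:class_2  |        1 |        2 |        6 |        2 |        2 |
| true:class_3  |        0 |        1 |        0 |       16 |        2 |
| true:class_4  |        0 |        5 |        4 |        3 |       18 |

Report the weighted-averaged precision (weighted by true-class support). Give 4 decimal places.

0.6915

Per-class precision (TP/(TP+FP)):
  class_0: TP=7, FP=1+1+0+0=2 → 7/9 = 0.77778
  class_1: TP=18, FP=4+2+1+5=12 → 18/30 = 0.60000
  class_2: TP=6, FP=1+2+0+4=7 → 6/13 = 0.46154
  class_3: TP=16, FP=1+1+2+3=7 → 16/23 = 0.69565
  class_4: TP=18, FP=0+0+2+2=4 → 18/22 = 0.81818
Weighted-precision = Σ (supportᵢ/N)·precisionᵢ with N=97: (13/97)·0.77778 + (22/97)·0.60000 + (13/97)·0.46154 + (19/97)·0.69565 + (30/97)·0.81818 = 0.6915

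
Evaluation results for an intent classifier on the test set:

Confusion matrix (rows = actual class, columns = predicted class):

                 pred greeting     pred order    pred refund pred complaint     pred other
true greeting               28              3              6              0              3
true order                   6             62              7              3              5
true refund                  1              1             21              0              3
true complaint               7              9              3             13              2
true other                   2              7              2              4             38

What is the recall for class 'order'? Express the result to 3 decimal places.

One-vs-rest for 'order': TP = diagonal; FP = other classes predicted 'order'; FN = 'order' predicted as other.
recall = TP/(TP+FN).
order: TP=62, FN=6+7+3+5=21 → 62/83 = 0.7470

0.747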